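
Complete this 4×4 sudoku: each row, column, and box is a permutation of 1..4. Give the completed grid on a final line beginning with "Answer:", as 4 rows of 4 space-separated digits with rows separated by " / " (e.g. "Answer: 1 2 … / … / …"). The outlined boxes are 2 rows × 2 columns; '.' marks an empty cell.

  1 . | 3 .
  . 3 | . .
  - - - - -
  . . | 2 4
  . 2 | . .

Step 1. [r4c1∈{3,4}] in row 4, 4 fits only at r4c1. So r4c1=4.
Step 2. [r4c3∈{1}] only 1 remains possible at r4c3 ⇒ r4c3=1.
Step 3. [r2c1∈{2}] r2c1 has the single candidate 2 ⇒ r2c1=2.
Step 4. [r3c1∈{3}] r3c1's peers cover all but 3. So r3c1=3.
Step 5. [r4c4∈{3}] r4c4 is down to just 3 ⇒ r4c4=3.
Step 6. [r1c2∈{4}] r1c2's peers cover all but 4 ⇒ r1c2=4.
Step 7. [r1c4∈{2}] r1c4 has the single candidate 2 ⇒ r1c4=2.
Step 8. [r2c3∈{4}] only 4 remains possible at r2c3, so r2c3=4.
Step 9. [r2c4∈{1}] r2c4 is down to just 1, so r2c4=1.
Step 10. [r3c2∈{1}] only 1 remains possible at r3c2. So r3c2=1.

Answer: 1 4 3 2 / 2 3 4 1 / 3 1 2 4 / 4 2 1 3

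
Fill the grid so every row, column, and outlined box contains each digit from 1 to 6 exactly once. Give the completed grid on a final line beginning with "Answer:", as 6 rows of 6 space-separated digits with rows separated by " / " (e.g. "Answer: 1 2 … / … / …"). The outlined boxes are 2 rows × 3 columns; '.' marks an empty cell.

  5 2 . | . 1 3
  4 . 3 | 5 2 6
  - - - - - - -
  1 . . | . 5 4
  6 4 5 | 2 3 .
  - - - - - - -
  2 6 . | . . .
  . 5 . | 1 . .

Step 1. [r5c5∈{4}] r5c5 has the single candidate 4 ⇒ r5c5=4.
Step 2. [r2c2∈{1}] r2c2 has the single candidate 1. So r2c2=1.
Step 3. [r3c4∈{6}] only 6 remains possible at r3c4 ⇒ r3c4=6.
Step 4. [r6c3∈{4}] r6c3 is down to just 4 ⇒ r6c3=4.
Step 5. [r4c6∈{1}] only 1 remains possible at r4c6 ⇒ r4c6=1.
Step 6. [r5c4∈{3}] nothing but 3 survives at r5c4, so r5c4=3.
Step 7. [r3c2∈{3}] r3c2 is down to just 3. So r3c2=3.
Step 8. [r1c4∈{4}] r1c4 has the single candidate 4 ⇒ r1c4=4.
Step 9. [r1c3∈{6}] only 6 remains possible at r1c3 ⇒ r1c3=6.
Step 10. [r5c3∈{1}] r5c3 is down to just 1 ⇒ r5c3=1.
Step 11. [r5c6∈{5}] only 5 remains possible at r5c6 ⇒ r5c6=5.
Step 12. [r6c6∈{2}] nothing but 2 survives at r6c6, so r6c6=2.
Step 13. [r6c1∈{3}] only 3 remains possible at r6c1. So r6c1=3.
Step 14. [r6c5∈{6}] r6c5's peers cover all but 6 ⇒ r6c5=6.
Step 15. [r3c3∈{2}] r3c3 is down to just 2, so r3c3=2.

Answer: 5 2 6 4 1 3 / 4 1 3 5 2 6 / 1 3 2 6 5 4 / 6 4 5 2 3 1 / 2 6 1 3 4 5 / 3 5 4 1 6 2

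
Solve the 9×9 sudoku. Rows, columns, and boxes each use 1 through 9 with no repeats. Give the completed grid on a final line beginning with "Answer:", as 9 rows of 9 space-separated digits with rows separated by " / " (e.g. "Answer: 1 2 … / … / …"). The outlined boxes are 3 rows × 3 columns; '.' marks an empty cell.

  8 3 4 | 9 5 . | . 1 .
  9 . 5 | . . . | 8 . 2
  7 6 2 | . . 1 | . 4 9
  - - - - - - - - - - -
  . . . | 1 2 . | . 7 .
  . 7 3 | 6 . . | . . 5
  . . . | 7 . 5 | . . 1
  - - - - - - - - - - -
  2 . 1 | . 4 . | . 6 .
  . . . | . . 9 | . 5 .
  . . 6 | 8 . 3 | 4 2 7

Step 1. [r6c5∈{3,8,9}] in box 5, 3 fits only at r6c5, so r6c5=3.
Step 2. [r4c9∈{3,4,6,8}] 4 has one home in col 9: r4c9 ⇒ r4c9=4.
Step 3. [r4c7∈{3,6,9}] 3 has one home in row 4: r4c7. So r4c7=3.
Step 4. [r6c2∈{2,4,8,9}] across col 2, 2 lands solely at r6c2, so r6c2=2.
Step 5. [r4c6∈{8}] r4c6 is down to just 8, so r4c6=8.
Step 6. [r7c7∈{9}] r7c7's peers cover all but 9, so r7c7=9.
Step 7. [r7c6∈{7}] r7c6 has the single candidate 7. So r7c6=7.
Step 8. [r6c1∈{4,6}] in row 6, 4 fits only at r6c1. So r6c1=4.
Step 9. [r6c3∈{8,9}] across box 4, 8 lands solely at r6c3, so r6c3=8.
Step 10. [r9c1∈{5}] r9c1 has the single candidate 5 ⇒ r9c1=5.
Step 11. [r7c2∈{8}] r7c2's peers cover all but 8, so r7c2=8.
Step 12. [r1c9∈{6}] r1c9 has the single candidate 6 ⇒ r1c9=6.
Step 13. [r2c4∈{3,4}] 4 has one home in col 4: r2c4, so r2c4=4.
Step 14. [r8c5∈{1,6}] 6 has one home in row 8: r8c5. So r8c5=6.
Step 15. [r6c8∈{9}] r6c8's peers cover all but 9 ⇒ r6c8=9.
Step 16. [r4c3∈{9}] r4c3 is down to just 9. So r4c3=9.
Step 17. [r7c9∈{3}] nothing but 3 survives at r7c9. So r7c9=3.
Step 18. [r1c6∈{2}] nothing but 2 survives at r1c6, so r1c6=2.
Step 19. [r2c8∈{3}] r2c8's peers cover all but 3 ⇒ r2c8=3.
Step 20. [r3c4∈{3}] r3c4 has the single candidate 3. So r3c4=3.
Step 21. [r5c5∈{9}] r5c5 is down to just 9. So r5c5=9.
Step 22. [r8c3∈{7}] r8c3's peers cover all but 7. So r8c3=7.
Step 23. [r6c7∈{6}] r6c7 is down to just 6 ⇒ r6c7=6.
Step 24. [r2c2∈{1}] r2c2's peers cover all but 1, so r2c2=1.
Step 25. [r8c7∈{1}] only 1 remains possible at r8c7. So r8c7=1.
Step 26. [r3c5∈{8}] only 8 remains possible at r3c5, so r3c5=8.
Step 27. [r5c6∈{4}] nothing but 4 survives at r5c6. So r5c6=4.
Step 28. [r4c2∈{5}] nothing but 5 survives at r4c2 ⇒ r4c2=5.
Step 29. [r3c7∈{5}] r3c7 is down to just 5. So r3c7=5.
Step 30. [r7c4∈{5}] only 5 remains possible at r7c4, so r7c4=5.
Step 31. [r5c8∈{8}] nothing but 8 survives at r5c8. So r5c8=8.
Step 32. [r9c5∈{1}] r9c5 has the single candidate 1 ⇒ r9c5=1.
Step 33. [r9c2∈{9}] r9c2 is down to just 9, so r9c2=9.
Step 34. [r5c1∈{1}] only 1 remains possible at r5c1, so r5c1=1.
Step 35. [r5c7∈{2}] r5c7 is down to just 2. So r5c7=2.
Step 36. [r1c7∈{7}] r1c7 has the single candidate 7 ⇒ r1c7=7.
Step 37. [r8c4∈{2}] r8c4's peers cover all but 2. So r8c4=2.
Step 38. [r2c6∈{6}] r2c6 has the single candidate 6. So r2c6=6.
Step 39. [r8c1∈{3}] r8c1 has the single candidate 3 ⇒ r8c1=3.
Step 40. [r2c5∈{7}] r2c5 is down to just 7, so r2c5=7.
Step 41. [r4c1∈{6}] only 6 remains possible at r4c1. So r4c1=6.
Step 42. [r8c2∈{4}] r8c2 has the single candidate 4 ⇒ r8c2=4.
Step 43. [r8c9∈{8}] r8c9 is down to just 8 ⇒ r8c9=8.

Answer: 8 3 4 9 5 2 7 1 6 / 9 1 5 4 7 6 8 3 2 / 7 6 2 3 8 1 5 4 9 / 6 5 9 1 2 8 3 7 4 / 1 7 3 6 9 4 2 8 5 / 4 2 8 7 3 5 6 9 1 / 2 8 1 5 4 7 9 6 3 / 3 4 7 2 6 9 1 5 8 / 5 9 6 8 1 3 4 2 7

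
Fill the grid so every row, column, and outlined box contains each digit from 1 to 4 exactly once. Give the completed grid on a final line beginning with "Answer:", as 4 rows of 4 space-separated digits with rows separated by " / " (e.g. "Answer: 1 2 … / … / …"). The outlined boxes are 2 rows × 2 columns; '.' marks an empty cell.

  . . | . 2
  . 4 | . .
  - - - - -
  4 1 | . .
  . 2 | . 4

Step 1. [r2c4∈{1,3}] col 4 places 1 nowhere but r2c4. So r2c4=1.
Step 2. [r2c3∈{3}] r2c3's peers cover all but 3 ⇒ r2c3=3.
Step 3. [r1c2∈{3}] r1c2 is down to just 3, so r1c2=3.
Step 4. [r4c3∈{1}] r4c3 is down to just 1, so r4c3=1.
Step 5. [r1c3∈{4}] r1c3 is down to just 4 ⇒ r1c3=4.
Step 6. [r3c3∈{2}] r3c3 has the single candidate 2, so r3c3=2.
Step 7. [r2c1∈{2}] nothing but 2 survives at r2c1. So r2c1=2.
Step 8. [r3c4∈{3}] r3c4 has the single candidate 3. So r3c4=3.
Step 9. [r4c1∈{3}] nothing but 3 survives at r4c1 ⇒ r4c1=3.
Step 10. [r1c1∈{1}] r1c1 is down to just 1 ⇒ r1c1=1.

Answer: 1 3 4 2 / 2 4 3 1 / 4 1 2 3 / 3 2 1 4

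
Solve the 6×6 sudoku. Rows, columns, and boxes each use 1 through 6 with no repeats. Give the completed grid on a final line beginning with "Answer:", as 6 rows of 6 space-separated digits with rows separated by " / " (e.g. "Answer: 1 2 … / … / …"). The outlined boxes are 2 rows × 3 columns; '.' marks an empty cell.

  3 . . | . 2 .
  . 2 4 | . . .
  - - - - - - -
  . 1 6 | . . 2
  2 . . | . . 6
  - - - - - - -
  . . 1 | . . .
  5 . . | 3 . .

Step 1. [r3c5∈{3,4,5}] in row 3, 3 fits only at r3c5. So r3c5=3.
Step 2. [r3c4∈{4,5}] r3c4 is the only open cell in row 3 admitting 5 ⇒ r3c4=5.
Step 3. [r2c1∈{1,6}] in col 1, 1 fits only at r2c1. So r2c1=1.
Step 4. [r5c1∈{4,6}] across col 1, 6 lands solely at r5c1, so r5c1=6.
Step 5. [r6c2∈{4}] r6c2 is down to just 4 ⇒ r6c2=4.
Step 6. [r1c3∈{5}] r1c3's peers cover all but 5 ⇒ r1c3=5.
Step 7. [r6c5∈{1,6}] in row 6, 6 fits only at r6c5. So r6c5=6.
Step 8. [r4c5∈{1,4}] 1 has one home in col 5: r4c5, so r4c5=1.
Step 9. [r5c5∈{4,5}] 4 has one home in col 5: r5c5. So r5c5=4.
Step 10. [r1c4∈{1,4,6}] in col 4, 1 fits only at r1c4, so r1c4=1.
Step 11. [r4c2∈{3,5}] 5 has one home in row 4: r4c2 ⇒ r4c2=5.
Step 12. [r2c5∈{5}] r2c5's peers cover all but 5. So r2c5=5.
Step 13. [r4c3∈{3}] only 3 remains possible at r4c3 ⇒ r4c3=3.
Step 14. [r4c4∈{4}] nothing but 4 survives at r4c4 ⇒ r4c4=4.
Step 15. [r1c2∈{6}] r1c2 has the single candidate 6. So r1c2=6.
Step 16. [r6c6∈{1}] r6c6 is down to just 1, so r6c6=1.
Step 17. [r5c2∈{3}] r5c2 has the single candidate 3, so r5c2=3.
Step 18. [r2c4∈{6}] r2c4's peers cover all but 6, so r2c4=6.
Step 19. [r6c3∈{2}] nothing but 2 survives at r6c3, so r6c3=2.
Step 20. [r2c6∈{3}] only 3 remains possible at r2c6, so r2c6=3.
Step 21. [r1c6∈{4}] r1c6's peers cover all but 4 ⇒ r1c6=4.
Step 22. [r5c6∈{5}] r5c6's peers cover all but 5 ⇒ r5c6=5.
Step 23. [r3c1∈{4}] r3c1's peers cover all but 4, so r3c1=4.
Step 24. [r5c4∈{2}] only 2 remains possible at r5c4 ⇒ r5c4=2.

Answer: 3 6 5 1 2 4 / 1 2 4 6 5 3 / 4 1 6 5 3 2 / 2 5 3 4 1 6 / 6 3 1 2 4 5 / 5 4 2 3 6 1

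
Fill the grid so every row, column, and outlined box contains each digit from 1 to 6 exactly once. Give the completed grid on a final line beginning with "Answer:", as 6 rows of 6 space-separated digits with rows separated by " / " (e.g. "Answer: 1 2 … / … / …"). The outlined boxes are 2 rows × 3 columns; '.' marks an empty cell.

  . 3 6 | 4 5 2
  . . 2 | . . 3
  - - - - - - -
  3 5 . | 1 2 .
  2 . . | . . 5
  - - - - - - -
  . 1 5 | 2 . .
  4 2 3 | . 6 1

Step 1. [r3c3∈{4}] r3c3's peers cover all but 4, so r3c3=4.
Step 2. [r4c4∈{3,6}] in col 4, 3 fits only at r4c4 ⇒ r4c4=3.
Step 3. [r4c5∈{4}] r4c5 is down to just 4 ⇒ r4c5=4.
Step 4. [r1c1∈{1}] r1c1's peers cover all but 1 ⇒ r1c1=1.
Step 5. [r5c1∈{6}] r5c1 is down to just 6 ⇒ r5c1=6.
Step 6. [r5c5∈{3}] r5c5's peers cover all but 3, so r5c5=3.
Step 7. [r3c6∈{6}] r3c6 is down to just 6. So r3c6=6.
Step 8. [r6c4∈{5}] nothing but 5 survives at r6c4 ⇒ r6c4=5.
Step 9. [r2c5∈{1}] nothing but 1 survives at r2c5. So r2c5=1.
Step 10. [r2c2∈{4}] r2c2's peers cover all but 4. So r2c2=4.
Step 11. [r4c2∈{6}] r4c2's peers cover all but 6 ⇒ r4c2=6.
Step 12. [r4c3∈{1}] nothing but 1 survives at r4c3, so r4c3=1.
Step 13. [r5c6∈{4}] only 4 remains possible at r5c6, so r5c6=4.
Step 14. [r2c4∈{6}] r2c4 has the single candidate 6, so r2c4=6.
Step 15. [r2c1∈{5}] r2c1 has the single candidate 5. So r2c1=5.

Answer: 1 3 6 4 5 2 / 5 4 2 6 1 3 / 3 5 4 1 2 6 / 2 6 1 3 4 5 / 6 1 5 2 3 4 / 4 2 3 5 6 1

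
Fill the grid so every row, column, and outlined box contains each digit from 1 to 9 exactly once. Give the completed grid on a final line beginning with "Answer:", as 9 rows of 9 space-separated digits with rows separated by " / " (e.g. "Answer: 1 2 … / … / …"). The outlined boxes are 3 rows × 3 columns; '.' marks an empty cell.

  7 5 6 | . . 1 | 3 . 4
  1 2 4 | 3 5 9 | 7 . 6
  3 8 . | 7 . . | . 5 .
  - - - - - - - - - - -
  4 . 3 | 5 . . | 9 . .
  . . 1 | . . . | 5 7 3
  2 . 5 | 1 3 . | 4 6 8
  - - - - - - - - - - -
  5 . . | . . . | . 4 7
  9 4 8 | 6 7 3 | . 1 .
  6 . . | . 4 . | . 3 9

Step 1. [r7c3∈{2}] r7c3's peers cover all but 2, so r7c3=2.
Step 2. [r7c6∈{8}] only 8 remains possible at r7c6. So r7c6=8.
Step 3. [r4c5∈{2,6,8}] r4c5 is the only open cell in row 4 admitting 8 ⇒ r4c5=8.
Step 4. [r1c5∈{2}] only 2 remains possible at r1c5, so r1c5=2.
Step 5. [r9c4∈{2}] r9c4 is down to just 2. So r9c4=2.
Step 6. [r5c6∈{2,4,6}] in row 5, 2 fits only at r5c6. So r5c6=2.
Step 7. [r7c4∈{9}] r7c4 is down to just 9. So r7c4=9.
Step 8. [r3c5∈{6}] r3c5's peers cover all but 6, so r3c5=6.
Step 9. [r6c6∈{7}] r6c6's peers cover all but 7. So r6c6=7.
Step 10. [r4c9∈{1,2}] row 4 places 1 nowhere but r4c9, so r4c9=1.
Step 11. [r8c7∈{2}] nothing but 2 survives at r8c7 ⇒ r8c7=2.
Step 12. [r5c2∈{6,9}] in row 5, 6 fits only at r5c2, so r5c2=6.
Step 13. [r9c2∈{1,7}] r9c2 is the only open cell in row 9 admitting 1. So r9c2=1.
Step 14. [r1c8∈{8,9}] row 1 places 9 nowhere but r1c8. So r1c8=9.
Step 15. [r4c2∈{7}] r4c2's peers cover all but 7 ⇒ r4c2=7.
Step 16. [r5c1∈{8}] only 8 remains possible at r5c1, so r5c1=8.
Step 17. [r3c6∈{4}] nothing but 4 survives at r3c6, so r3c6=4.
Step 18. [r7c7∈{6}] nothing but 6 survives at r7c7, so r7c7=6.
Step 19. [r8c9∈{5}] only 5 remains possible at r8c9 ⇒ r8c9=5.
Step 20. [r9c3∈{7}] nothing but 7 survives at r9c3, so r9c3=7.
Step 21. [r2c8∈{8}] r2c8's peers cover all but 8. So r2c8=8.
Step 22. [r6c2∈{9}] r6c2 is down to just 9. So r6c2=9.
Step 23. [r3c7∈{1}] r3c7's peers cover all but 1. So r3c7=1.
Step 24. [r3c9∈{2}] r3c9 has the single candidate 2. So r3c9=2.
Step 25. [r5c5∈{9}] r5c5 has the single candidate 9, so r5c5=9.
Step 26. [r7c2∈{3}] r7c2's peers cover all but 3. So r7c2=3.
Step 27. [r4c6∈{6}] nothing but 6 survives at r4c6 ⇒ r4c6=6.
Step 28. [r5c4∈{4}] r5c4 has the single candidate 4. So r5c4=4.
Step 29. [r7c5∈{1}] r7c5 has the single candidate 1 ⇒ r7c5=1.
Step 30. [r3c3∈{9}] only 9 remains possible at r3c3, so r3c3=9.
Step 31. [r1c4∈{8}] only 8 remains possible at r1c4 ⇒ r1c4=8.
Step 32. [r9c7∈{8}] r9c7 is down to just 8. So r9c7=8.
Step 33. [r9c6∈{5}] r9c6 has the single candidate 5, so r9c6=5.
Step 34. [r4c8∈{2}] r4c8 is down to just 2, so r4c8=2.

Answer: 7 5 6 8 2 1 3 9 4 / 1 2 4 3 5 9 7 8 6 / 3 8 9 7 6 4 1 5 2 / 4 7 3 5 8 6 9 2 1 / 8 6 1 4 9 2 5 7 3 / 2 9 5 1 3 7 4 6 8 / 5 3 2 9 1 8 6 4 7 / 9 4 8 6 7 3 2 1 5 / 6 1 7 2 4 5 8 3 9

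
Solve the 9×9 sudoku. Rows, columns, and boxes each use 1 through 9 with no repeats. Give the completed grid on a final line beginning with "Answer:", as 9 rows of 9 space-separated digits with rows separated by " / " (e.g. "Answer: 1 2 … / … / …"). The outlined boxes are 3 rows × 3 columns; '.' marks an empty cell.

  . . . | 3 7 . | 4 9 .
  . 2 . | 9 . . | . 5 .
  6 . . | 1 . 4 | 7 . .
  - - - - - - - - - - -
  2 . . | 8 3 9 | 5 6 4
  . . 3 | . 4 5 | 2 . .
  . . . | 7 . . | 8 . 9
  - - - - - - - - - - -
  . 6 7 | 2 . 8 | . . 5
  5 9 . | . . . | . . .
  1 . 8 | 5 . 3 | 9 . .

Step 1. [r4c3∈{1}] nothing but 1 survives at r4c3, so r4c3=1.
Step 2. [r2c6∈{6}] r2c6 is down to just 6. So r2c6=6.
Step 3. [r8c7∈{1,3,6}] across col 7, 6 lands solely at r8c7, so r8c7=6.
Step 4. [r1c1∈{8}] r1c1's peers cover all but 8, so r1c1=8.
Step 5. [r8c5∈{1}] r8c5's peers cover all but 1. So r8c5=1.
Step 6. [r6c8∈{1,3}] in row 6, 3 fits only at r6c8 ⇒ r6c8=3.
Step 7. [r8c9∈{2,3,7,8}] in row 8, 3 fits only at r8c9. So r8c9=3.
Step 8. [r3c5∈{2,5,8}] 5 has one home in col 5: r3c5, so r3c5=5.
Step 9. [r8c8∈{2,4,7,8}] row 8 places 8 nowhere but r8c8. So r8c8=8.
Step 10. [r9c2∈{4}] r9c2's peers cover all but 4, so r9c2=4.
Step 11. [r2c1∈{3,4,7}] 7 has one home in row 2: r2c1 ⇒ r2c1=7.
Step 12. [r3c8∈{2}] r3c8 has the single candidate 2. So r3c8=2.
Step 13. [r6c3∈{4,5,6}] 6 has one home in col 3: r6c3, so r6c3=6.
Step 14. [r9c8∈{7}] r9c8 has the single candidate 7 ⇒ r9c8=7.
Step 15. [r5c8∈{1}] r5c8's peers cover all but 1. So r5c8=1.
Step 16. [r1c2∈{1,5}] 1 has one home in col 2: r1c2 ⇒ r1c2=1.
Step 17. [r2c9∈{1,8}] in col 9, 1 fits only at r2c9, so r2c9=1.
Step 18. [r1c6∈{2}] r1c6 is down to just 2, so r1c6=2.
Step 19. [r5c9∈{7}] r5c9 has the single candidate 7 ⇒ r5c9=7.
Step 20. [r7c7∈{1}] r7c7's peers cover all but 1. So r7c7=1.
Step 21. [r9c5∈{6}] nothing but 6 survives at r9c5. So r9c5=6.
Step 22. [r8c4∈{4}] r8c4 has the single candidate 4 ⇒ r8c4=4.
Step 23. [r6c1∈{4}] r6c1 is down to just 4, so r6c1=4.
Step 24. [r9c9∈{2}] r9c9 is down to just 2, so r9c9=2.
Step 25. [r7c8∈{4}] r7c8 is down to just 4, so r7c8=4.
Step 26. [r2c3∈{4}] r2c3's peers cover all but 4, so r2c3=4.
Step 27. [r1c9∈{6}] only 6 remains possible at r1c9, so r1c9=6.
Step 28. [r5c4∈{6}] only 6 remains possible at r5c4. So r5c4=6.
Step 29. [r6c6∈{1}] r6c6 has the single candidate 1 ⇒ r6c6=1.
Step 30. [r1c3∈{5}] nothing but 5 survives at r1c3, so r1c3=5.
Step 31. [r8c3∈{2}] r8c3 is down to just 2, so r8c3=2.
Step 32. [r4c2∈{7}] nothing but 7 survives at r4c2 ⇒ r4c2=7.
Step 33. [r3c3∈{9}] r3c3's peers cover all but 9, so r3c3=9.
Step 34. [r5c1∈{9}] only 9 remains possible at r5c1 ⇒ r5c1=9.
Step 35. [r8c6∈{7}] only 7 remains possible at r8c6, so r8c6=7.
Step 36. [r6c5∈{2}] nothing but 2 survives at r6c5, so r6c5=2.
Step 37. [r5c2∈{8}] only 8 remains possible at r5c2 ⇒ r5c2=8.
Step 38. [r7c1∈{3}] r7c1's peers cover all but 3. So r7c1=3.
Step 39. [r3c2∈{3}] only 3 remains possible at r3c2. So r3c2=3.
Step 40. [r2c7∈{3}] nothing but 3 survives at r2c7, so r2c7=3.
Step 41. [r7c5∈{9}] r7c5 is down to just 9. So r7c5=9.
Step 42. [r2c5∈{8}] only 8 remains possible at r2c5, so r2c5=8.
Step 43. [r6c2∈{5}] r6c2 has the single candidate 5. So r6c2=5.
Step 44. [r3c9∈{8}] only 8 remains possible at r3c9 ⇒ r3c9=8.

Answer: 8 1 5 3 7 2 4 9 6 / 7 2 4 9 8 6 3 5 1 / 6 3 9 1 5 4 7 2 8 / 2 7 1 8 3 9 5 6 4 / 9 8 3 6 4 5 2 1 7 / 4 5 6 7 2 1 8 3 9 / 3 6 7 2 9 8 1 4 5 / 5 9 2 4 1 7 6 8 3 / 1 4 8 5 6 3 9 7 2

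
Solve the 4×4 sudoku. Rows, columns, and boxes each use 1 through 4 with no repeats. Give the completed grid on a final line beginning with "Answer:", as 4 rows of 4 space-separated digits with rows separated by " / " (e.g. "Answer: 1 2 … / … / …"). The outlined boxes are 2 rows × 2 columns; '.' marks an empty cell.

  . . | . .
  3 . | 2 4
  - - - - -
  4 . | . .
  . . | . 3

Step 1. [r1c4∈{1}] r1c4 is down to just 1, so r1c4=1.
Step 2. [r4c1∈{1,2}] across col 1, 1 lands solely at r4c1 ⇒ r4c1=1.
Step 3. [r4c2∈{2}] r4c2's peers cover all but 2, so r4c2=2.
Step 4. [r1c3∈{3}] r1c3 is down to just 3 ⇒ r1c3=3.
Step 5. [r3c4∈{2}] only 2 remains possible at r3c4, so r3c4=2.
Step 6. [r2c2∈{1}] r2c2's peers cover all but 1, so r2c2=1.
Step 7. [r1c1∈{2}] r1c1's peers cover all but 2. So r1c1=2.
Step 8. [r3c2∈{3}] r3c2 is down to just 3, so r3c2=3.
Step 9. [r1c2∈{4}] nothing but 4 survives at r1c2, so r1c2=4.
Step 10. [r3c3∈{1}] nothing but 1 survives at r3c3 ⇒ r3c3=1.
Step 11. [r4c3∈{4}] r4c3's peers cover all but 4. So r4c3=4.

Answer: 2 4 3 1 / 3 1 2 4 / 4 3 1 2 / 1 2 4 3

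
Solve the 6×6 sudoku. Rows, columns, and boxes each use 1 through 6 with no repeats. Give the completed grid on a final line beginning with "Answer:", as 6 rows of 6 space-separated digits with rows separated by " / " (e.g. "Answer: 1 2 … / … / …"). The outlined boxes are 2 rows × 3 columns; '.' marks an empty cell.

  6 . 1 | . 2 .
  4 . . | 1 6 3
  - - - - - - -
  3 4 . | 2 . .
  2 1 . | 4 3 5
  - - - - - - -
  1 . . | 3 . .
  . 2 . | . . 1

Step 1. [r6c1∈{5}] r6c1's peers cover all but 5. So r6c1=5.
Step 2. [r5c2∈{6}] r5c2 has the single candidate 6 ⇒ r5c2=6.
Step 3. [r5c3∈{4}] only 4 remains possible at r5c3. So r5c3=4.
Step 4. [r2c2∈{5}] r2c2 has the single candidate 5 ⇒ r2c2=5.
Step 5. [r3c6∈{6}] r3c6 is down to just 6, so r3c6=6.
Step 6. [r6c4∈{6}] r6c4 is down to just 6 ⇒ r6c4=6.
Step 7. [r6c5∈{4}] only 4 remains possible at r6c5 ⇒ r6c5=4.
Step 8. [r1c6∈{4}] r1c6 is down to just 4. So r1c6=4.
Step 9. [r1c2∈{3}] r1c2 is down to just 3. So r1c2=3.
Step 10. [r5c5∈{5}] r5c5 is down to just 5. So r5c5=5.
Step 11. [r3c3∈{5}] r3c3's peers cover all but 5 ⇒ r3c3=5.
Step 12. [r4c3∈{6}] r4c3 is down to just 6. So r4c3=6.
Step 13. [r1c4∈{5}] r1c4's peers cover all but 5, so r1c4=5.
Step 14. [r5c6∈{2}] only 2 remains possible at r5c6 ⇒ r5c6=2.
Step 15. [r2c3∈{2}] only 2 remains possible at r2c3 ⇒ r2c3=2.
Step 16. [r3c5∈{1}] r3c5 is down to just 1 ⇒ r3c5=1.
Step 17. [r6c3∈{3}] r6c3's peers cover all but 3 ⇒ r6c3=3.

Answer: 6 3 1 5 2 4 / 4 5 2 1 6 3 / 3 4 5 2 1 6 / 2 1 6 4 3 5 / 1 6 4 3 5 2 / 5 2 3 6 4 1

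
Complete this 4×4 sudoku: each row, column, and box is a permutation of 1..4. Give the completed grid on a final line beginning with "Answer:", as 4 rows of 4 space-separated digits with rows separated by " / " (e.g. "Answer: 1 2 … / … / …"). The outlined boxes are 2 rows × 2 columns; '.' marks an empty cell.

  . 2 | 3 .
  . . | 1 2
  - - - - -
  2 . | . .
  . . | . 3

Step 1. [r3c3∈{4}] nothing but 4 survives at r3c3 ⇒ r3c3=4.
Step 2. [r1c1∈{1,4}] across row 1, 1 lands solely at r1c1, so r1c1=1.
Step 3. [r4c1∈{4}] r4c1 has the single candidate 4. So r4c1=4.
Step 4. [r3c2∈{1,3}] 3 has one home in row 3: r3c2, so r3c2=3.
Step 5. [r4c3∈{2}] r4c3 has the single candidate 2, so r4c3=2.
Step 6. [r2c2∈{4}] r2c2 has the single candidate 4, so r2c2=4.
Step 7. [r1c4∈{4}] r1c4 is down to just 4, so r1c4=4.
Step 8. [r2c1∈{3}] nothing but 3 survives at r2c1. So r2c1=3.
Step 9. [r3c4∈{1}] r3c4's peers cover all but 1 ⇒ r3c4=1.
Step 10. [r4c2∈{1}] r4c2's peers cover all but 1 ⇒ r4c2=1.

Answer: 1 2 3 4 / 3 4 1 2 / 2 3 4 1 / 4 1 2 3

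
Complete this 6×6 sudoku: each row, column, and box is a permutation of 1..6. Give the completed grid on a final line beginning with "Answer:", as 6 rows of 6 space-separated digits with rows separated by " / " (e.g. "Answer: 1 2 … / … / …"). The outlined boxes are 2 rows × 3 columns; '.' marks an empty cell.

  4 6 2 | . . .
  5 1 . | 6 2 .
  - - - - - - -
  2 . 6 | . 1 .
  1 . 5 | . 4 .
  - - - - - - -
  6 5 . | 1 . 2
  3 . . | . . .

Step 1. [r6c4∈{4,5}] r6c4 is the only open cell in col 4 admitting 4, so r6c4=4.
Step 2. [r4c2∈{3}] r4c2's peers cover all but 3 ⇒ r4c2=3.
Step 3. [r6c5∈{5,6}] across col 5, 6 lands solely at r6c5 ⇒ r6c5=6.
Step 4. [r1c5∈{3,5}] across col 5, 5 lands solely at r1c5, so r1c5=5.
Step 5. [r1c4∈{3}] only 3 remains possible at r1c4, so r1c4=3.
Step 6. [r3c4∈{5}] r3c4's peers cover all but 5. So r3c4=5.
Step 7. [r4c6∈{6}] r4c6 is down to just 6, so r4c6=6.
Step 8. [r1c6∈{1}] r1c6 is down to just 1, so r1c6=1.
Step 9. [r6c3∈{1}] r6c3's peers cover all but 1. So r6c3=1.
Step 10. [r2c3∈{3}] r2c3's peers cover all but 3. So r2c3=3.
Step 11. [r3c2∈{4}] only 4 remains possible at r3c2 ⇒ r3c2=4.
Step 12. [r3c6∈{3}] r3c6 is down to just 3, so r3c6=3.
Step 13. [r6c6∈{5}] nothing but 5 survives at r6c6 ⇒ r6c6=5.
Step 14. [r6c2∈{2}] only 2 remains possible at r6c2 ⇒ r6c2=2.
Step 15. [r5c5∈{3}] r5c5 is down to just 3. So r5c5=3.
Step 16. [r2c6∈{4}] nothing but 4 survives at r2c6, so r2c6=4.
Step 17. [r4c4∈{2}] r4c4's peers cover all but 2 ⇒ r4c4=2.
Step 18. [r5c3∈{4}] r5c3 has the single candidate 4, so r5c3=4.

Answer: 4 6 2 3 5 1 / 5 1 3 6 2 4 / 2 4 6 5 1 3 / 1 3 5 2 4 6 / 6 5 4 1 3 2 / 3 2 1 4 6 5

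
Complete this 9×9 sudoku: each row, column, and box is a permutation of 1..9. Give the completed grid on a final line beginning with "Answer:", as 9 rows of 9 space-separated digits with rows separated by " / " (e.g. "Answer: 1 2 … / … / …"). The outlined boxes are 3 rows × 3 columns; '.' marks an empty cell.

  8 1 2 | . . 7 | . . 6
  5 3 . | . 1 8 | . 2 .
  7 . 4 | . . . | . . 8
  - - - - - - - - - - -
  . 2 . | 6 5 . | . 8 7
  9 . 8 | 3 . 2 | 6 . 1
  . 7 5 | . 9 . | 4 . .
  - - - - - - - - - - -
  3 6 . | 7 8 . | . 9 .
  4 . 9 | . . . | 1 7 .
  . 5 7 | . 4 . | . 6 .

Step 1. [r2c9∈{4,9}] r2c9 is the only open cell in col 9 admitting 9, so r2c9=9.
Step 2. [r1c4∈{4,5,9}] r1c4 is the only open cell in row 1 admitting 9, so r1c4=9.
Step 3. [r1c5∈{3}] nothing but 3 survives at r1c5, so r1c5=3.
Step 4. [r6c6∈{1}] r6c6 is down to just 1 ⇒ r6c6=1.
Step 5. [r7c6∈{5}] r7c6's peers cover all but 5, so r7c6=5.
Step 6. [r7c7∈{2}] r7c7 has the single candidate 2. So r7c7=2.
Step 7. [r9c9∈{3}] r9c9's peers cover all but 3. So r9c9=3.
Step 8. [r3c4∈{2,5}] across col 4, 5 lands solely at r3c4 ⇒ r3c4=5.
Step 9. [r6c8∈{3}] r6c8 is down to just 3, so r6c8=3.
Step 10. [r4c1∈{1}] only 1 remains possible at r4c1, so r4c1=1.
Step 11. [r3c5∈{2,6}] r3c5 is the only open cell in row 3 admitting 2. So r3c5=2.
Step 12. [r9c4∈{1,2}] across row 9, 1 lands solely at r9c4, so r9c4=1.
Step 13. [r1c7∈{5}] only 5 remains possible at r1c7, so r1c7=5.
Step 14. [r8c5∈{6}] r8c5's peers cover all but 6, so r8c5=6.
Step 15. [r3c2∈{9}] r3c2 has the single candidate 9. So r3c2=9.
Step 16. [r6c1∈{6}] r6c1 is down to just 6, so r6c1=6.
Step 17. [r5c2∈{4}] r5c2 has the single candidate 4. So r5c2=4.
Step 18. [r5c5∈{7}] nothing but 7 survives at r5c5. So r5c5=7.
Step 19. [r9c6∈{9}] only 9 remains possible at r9c6 ⇒ r9c6=9.
Step 20. [r8c2∈{8}] nothing but 8 survives at r8c2 ⇒ r8c2=8.
Step 21. [r8c6∈{3}] only 3 remains possible at r8c6, so r8c6=3.
Step 22. [r3c7∈{3}] r3c7's peers cover all but 3, so r3c7=3.
Step 23. [r6c4∈{8}] only 8 remains possible at r6c4 ⇒ r6c4=8.
Step 24. [r1c8∈{4}] r1c8 is down to just 4 ⇒ r1c8=4.
Step 25. [r4c7∈{9}] only 9 remains possible at r4c7. So r4c7=9.
Step 26. [r8c9∈{5}] r8c9 has the single candidate 5, so r8c9=5.
Step 27. [r2c7∈{7}] only 7 remains possible at r2c7. So r2c7=7.
Step 28. [r3c6∈{6}] r3c6 has the single candidate 6. So r3c6=6.
Step 29. [r9c7∈{8}] only 8 remains possible at r9c7 ⇒ r9c7=8.
Step 30. [r6c9∈{2}] r6c9's peers cover all but 2. So r6c9=2.
Step 31. [r4c3∈{3}] r4c3 is down to just 3 ⇒ r4c3=3.
Step 32. [r2c4∈{4}] r2c4's peers cover all but 4. So r2c4=4.
Step 33. [r2c3∈{6}] r2c3's peers cover all but 6. So r2c3=6.
Step 34. [r7c9∈{4}] only 4 remains possible at r7c9. So r7c9=4.
Step 35. [r4c6∈{4}] r4c6 is down to just 4. So r4c6=4.
Step 36. [r7c3∈{1}] r7c3's peers cover all but 1 ⇒ r7c3=1.
Step 37. [r3c8∈{1}] r3c8 has the single candidate 1. So r3c8=1.
Step 38. [r5c8∈{5}] only 5 remains possible at r5c8 ⇒ r5c8=5.
Step 39. [r9c1∈{2}] r9c1 has the single candidate 2 ⇒ r9c1=2.
Step 40. [r8c4∈{2}] r8c4 has the single candidate 2. So r8c4=2.

Answer: 8 1 2 9 3 7 5 4 6 / 5 3 6 4 1 8 7 2 9 / 7 9 4 5 2 6 3 1 8 / 1 2 3 6 5 4 9 8 7 / 9 4 8 3 7 2 6 5 1 / 6 7 5 8 9 1 4 3 2 / 3 6 1 7 8 5 2 9 4 / 4 8 9 2 6 3 1 7 5 / 2 5 7 1 4 9 8 6 3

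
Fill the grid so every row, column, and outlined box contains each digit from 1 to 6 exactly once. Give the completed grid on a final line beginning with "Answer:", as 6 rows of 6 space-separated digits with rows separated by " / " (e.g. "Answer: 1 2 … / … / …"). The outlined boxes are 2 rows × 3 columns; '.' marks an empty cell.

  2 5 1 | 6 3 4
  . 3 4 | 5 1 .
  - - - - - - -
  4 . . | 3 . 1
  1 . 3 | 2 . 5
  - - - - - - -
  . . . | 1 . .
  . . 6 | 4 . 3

Step 1. [r6c1∈{5}] r6c1 has the single candidate 5 ⇒ r6c1=5.
Step 2. [r5c3∈{2}] r5c3 has the single candidate 2 ⇒ r5c3=2.
Step 3. [r3c5∈{6}] r3c5 has the single candidate 6 ⇒ r3c5=6.
Step 4. [r5c1∈{3}] r5c1 is down to just 3, so r5c1=3.
Step 5. [r2c1∈{6}] r2c1 has the single candidate 6, so r2c1=6.
Step 6. [r2c6∈{2}] only 2 remains possible at r2c6. So r2c6=2.
Step 7. [r4c2∈{6}] r4c2 is down to just 6 ⇒ r4c2=6.
Step 8. [r3c3∈{5}] r3c3 has the single candidate 5 ⇒ r3c3=5.
Step 9. [r3c2∈{2}] only 2 remains possible at r3c2, so r3c2=2.
Step 10. [r4c5∈{4}] nothing but 4 survives at r4c5 ⇒ r4c5=4.
Step 11. [r6c2∈{1}] r6c2 is down to just 1. So r6c2=1.
Step 12. [r5c2∈{4}] r5c2 is down to just 4 ⇒ r5c2=4.
Step 13. [r5c6∈{6}] r5c6's peers cover all but 6, so r5c6=6.
Step 14. [r5c5∈{5}] only 5 remains possible at r5c5, so r5c5=5.
Step 15. [r6c5∈{2}] r6c5 has the single candidate 2, so r6c5=2.

Answer: 2 5 1 6 3 4 / 6 3 4 5 1 2 / 4 2 5 3 6 1 / 1 6 3 2 4 5 / 3 4 2 1 5 6 / 5 1 6 4 2 3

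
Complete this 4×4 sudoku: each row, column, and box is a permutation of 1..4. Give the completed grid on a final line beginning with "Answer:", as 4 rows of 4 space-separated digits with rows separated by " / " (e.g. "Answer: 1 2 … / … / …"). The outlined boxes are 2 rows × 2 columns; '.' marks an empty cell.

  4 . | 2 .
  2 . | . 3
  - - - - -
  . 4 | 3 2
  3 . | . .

Step 1. [r2c2∈{1}] nothing but 1 survives at r2c2. So r2c2=1.
Step 2. [r4c3∈{1,4}] col 3 places 1 nowhere but r4c3 ⇒ r4c3=1.
Step 3. [r4c2∈{2}] r4c2's peers cover all but 2 ⇒ r4c2=2.
Step 4. [r1c4∈{1}] r1c4 has the single candidate 1 ⇒ r1c4=1.
Step 5. [r3c1∈{1}] only 1 remains possible at r3c1, so r3c1=1.
Step 6. [r1c2∈{3}] nothing but 3 survives at r1c2, so r1c2=3.
Step 7. [r4c4∈{4}] r4c4 has the single candidate 4, so r4c4=4.
Step 8. [r2c3∈{4}] nothing but 4 survives at r2c3 ⇒ r2c3=4.

Answer: 4 3 2 1 / 2 1 4 3 / 1 4 3 2 / 3 2 1 4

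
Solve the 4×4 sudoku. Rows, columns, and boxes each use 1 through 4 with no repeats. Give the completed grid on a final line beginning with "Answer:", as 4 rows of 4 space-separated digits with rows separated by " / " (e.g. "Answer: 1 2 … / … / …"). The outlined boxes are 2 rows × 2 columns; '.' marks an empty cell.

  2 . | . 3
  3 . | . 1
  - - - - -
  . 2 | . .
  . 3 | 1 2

Step 1. [r1c3∈{4}] r1c3 has the single candidate 4. So r1c3=4.
Step 2. [r3c4∈{4}] r3c4's peers cover all but 4 ⇒ r3c4=4.
Step 3. [r2c3∈{2}] r2c3 has the single candidate 2. So r2c3=2.
Step 4. [r2c2∈{4}] nothing but 4 survives at r2c2, so r2c2=4.
Step 5. [r4c1∈{4}] r4c1's peers cover all but 4 ⇒ r4c1=4.
Step 6. [r1c2∈{1}] nothing but 1 survives at r1c2 ⇒ r1c2=1.
Step 7. [r3c3∈{3}] r3c3 is down to just 3 ⇒ r3c3=3.
Step 8. [r3c1∈{1}] r3c1 has the single candidate 1, so r3c1=1.

Answer: 2 1 4 3 / 3 4 2 1 / 1 2 3 4 / 4 3 1 2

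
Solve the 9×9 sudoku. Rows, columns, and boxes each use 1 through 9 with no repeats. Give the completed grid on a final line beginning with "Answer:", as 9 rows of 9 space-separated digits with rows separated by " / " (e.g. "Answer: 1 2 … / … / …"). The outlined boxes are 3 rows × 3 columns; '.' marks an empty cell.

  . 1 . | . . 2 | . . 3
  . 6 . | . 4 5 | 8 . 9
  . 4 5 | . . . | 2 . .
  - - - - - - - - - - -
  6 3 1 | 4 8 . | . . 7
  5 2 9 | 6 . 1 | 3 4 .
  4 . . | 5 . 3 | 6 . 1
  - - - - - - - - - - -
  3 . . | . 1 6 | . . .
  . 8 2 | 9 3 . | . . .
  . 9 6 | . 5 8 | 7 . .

Step 1. [r9c9∈{2,4}] row 9 places 4 nowhere but r9c9 ⇒ r9c9=4.
Step 2. [r4c8∈{2,5,9}] in row 4, 2 fits only at r4c8. So r4c8=2.
Step 3. [r7c2∈{5,7}] col 2 places 5 nowhere but r7c2. So r7c2=5.
Step 4. [r3c9∈{6}] nothing but 6 survives at r3c9, so r3c9=6.
Step 5. [r3c4∈{1,3,7,8}] in row 3, 3 fits only at r3c4 ⇒ r3c4=3.
Step 6. [r8c7∈{1,5}] r8c7 is the only open cell in col 7 admitting 1 ⇒ r8c7=1.
Step 7. [r8c1∈{7}] r8c1's peers cover all but 7 ⇒ r8c1=7.
Step 8. [r3c6∈{7,9}] in col 6, 7 fits only at r3c6 ⇒ r3c6=7.
Step 9. [r3c1∈{8,9}] row 3 places 8 nowhere but r3c1 ⇒ r3c1=8.
Step 10. [r1c3∈{7}] r1c3 has the single candidate 7, so r1c3=7.
Step 11. [r7c7∈{9}] only 9 remains possible at r7c7. So r7c7=9.
Step 12. [r7c9∈{2,8}] in col 9, 2 fits only at r7c9 ⇒ r7c9=2.
Step 13. [r6c8∈{8,9}] in col 8, 9 fits only at r6c8. So r6c8=9.
Step 14. [r1c8∈{5}] r1c8 has the single candidate 5. So r1c8=5.
Step 15. [r6c2∈{7}] r6c2 is down to just 7. So r6c2=7.
Step 16. [r3c5∈{9}] r3c5's peers cover all but 9. So r3c5=9.
Step 17. [r3c8∈{1}] r3c8 is down to just 1. So r3c8=1.
Step 18. [r2c4∈{1}] r2c4 has the single candidate 1, so r2c4=1.
Step 19. [r1c4∈{8}] only 8 remains possible at r1c4, so r1c4=8.
Step 20. [r7c4∈{7}] r7c4 is down to just 7 ⇒ r7c4=7.
Step 21. [r1c5∈{6}] r1c5's peers cover all but 6, so r1c5=6.
Step 22. [r4c6∈{9}] r4c6's peers cover all but 9, so r4c6=9.
Step 23. [r8c8∈{6}] nothing but 6 survives at r8c8 ⇒ r8c8=6.
Step 24. [r5c5∈{7}] r5c5's peers cover all but 7. So r5c5=7.
Step 25. [r6c3∈{8}] r6c3's peers cover all but 8 ⇒ r6c3=8.
Step 26. [r9c1∈{1}] nothing but 1 survives at r9c1 ⇒ r9c1=1.
Step 27. [r9c4∈{2}] only 2 remains possible at r9c4 ⇒ r9c4=2.
Step 28. [r6c5∈{2}] r6c5 is down to just 2 ⇒ r6c5=2.
Step 29. [r9c8∈{3}] r9c8 is down to just 3, so r9c8=3.
Step 30. [r8c6∈{4}] nothing but 4 survives at r8c6. So r8c6=4.
Step 31. [r1c1∈{9}] r1c1 has the single candidate 9 ⇒ r1c1=9.
Step 32. [r2c8∈{7}] r2c8 has the single candidate 7, so r2c8=7.
Step 33. [r2c3∈{3}] r2c3's peers cover all but 3 ⇒ r2c3=3.
Step 34. [r4c7∈{5}] r4c7's peers cover all but 5, so r4c7=5.
Step 35. [r2c1∈{2}] only 2 remains possible at r2c1, so r2c1=2.
Step 36. [r1c7∈{4}] nothing but 4 survives at r1c7, so r1c7=4.
Step 37. [r7c8∈{8}] nothing but 8 survives at r7c8 ⇒ r7c8=8.
Step 38. [r5c9∈{8}] r5c9 is down to just 8 ⇒ r5c9=8.
Step 39. [r7c3∈{4}] r7c3's peers cover all but 4. So r7c3=4.
Step 40. [r8c9∈{5}] only 5 remains possible at r8c9, so r8c9=5.

Answer: 9 1 7 8 6 2 4 5 3 / 2 6 3 1 4 5 8 7 9 / 8 4 5 3 9 7 2 1 6 / 6 3 1 4 8 9 5 2 7 / 5 2 9 6 7 1 3 4 8 / 4 7 8 5 2 3 6 9 1 / 3 5 4 7 1 6 9 8 2 / 7 8 2 9 3 4 1 6 5 / 1 9 6 2 5 8 7 3 4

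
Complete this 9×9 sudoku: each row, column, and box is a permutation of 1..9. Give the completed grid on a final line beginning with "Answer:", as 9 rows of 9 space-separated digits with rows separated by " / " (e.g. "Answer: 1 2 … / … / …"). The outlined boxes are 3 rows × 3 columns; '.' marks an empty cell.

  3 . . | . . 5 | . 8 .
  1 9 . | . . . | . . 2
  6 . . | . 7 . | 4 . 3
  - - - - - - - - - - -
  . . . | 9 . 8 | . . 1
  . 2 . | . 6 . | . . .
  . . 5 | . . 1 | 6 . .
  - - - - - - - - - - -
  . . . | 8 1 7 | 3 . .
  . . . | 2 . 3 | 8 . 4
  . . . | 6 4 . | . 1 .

Step 1. [r5c4∈{3,4,5,7}] r5c4 is the only open cell in col 4 admitting 5. So r5c4=5.
Step 2. [r5c3∈{1,3,4,7,8,9}] in row 5, 1 fits only at r5c3 ⇒ r5c3=1.
Step 3. [r6c4∈{3,4,7}] across col 4, 7 lands solely at r6c4. So r6c4=7.
Step 4. [r9c6∈{9}] nothing but 9 survives at r9c6. So r9c6=9.
Step 5. [r3c8∈{5,9}] in row 3, 9 fits only at r3c8, so r3c8=9.
Step 6. [r7c9∈{5,6,9}] box 9 places 9 nowhere but r7c9, so r7c9=9.
Step 7. [r9c9∈{5,7}] col 9 places 5 nowhere but r9c9. So r9c9=5.
Step 8. [r5c8∈{3,4,7}] 3 has one home in row 5: r5c8, so r5c8=3.
Step 9. [r6c1∈{4,8,9}] across row 6, 9 lands solely at r6c1. So r6c1=9.
Step 10. [r3c2∈{5,8}] 5 has one home in row 3: r3c2, so r3c2=5.
Step 11. [r3c3∈{2,8}] 8 has one home in row 3: r3c3, so r3c3=8.
Step 12. [r1c3∈{2,4,7}] box 1 places 2 nowhere but r1c3 ⇒ r1c3=2.
Step 13. [r7c1∈{2,4,5}] 5 has one home in row 7: r7c1, so r7c1=5.
Step 14. [r8c1∈{7}] only 7 remains possible at r8c1 ⇒ r8c1=7.
Step 15. [r9c7∈{2,7}] row 9 places 7 nowhere but r9c7. So r9c7=7.
Step 16. [r4c1∈{4}] r4c1's peers cover all but 4. So r4c1=4.
Step 17. [r8c8∈{6}] only 6 remains possible at r8c8, so r8c8=6.
Step 18. [r4c7∈{2,5}] col 7 places 2 nowhere but r4c7 ⇒ r4c7=2.
Step 19. [r4c5∈{3}] r4c5's peers cover all but 3, so r4c5=3.
Step 20. [r5c9∈{7,8}] across row 5, 7 lands solely at r5c9 ⇒ r5c9=7.
Step 21. [r1c2∈{4,7}] across row 1, 7 lands solely at r1c2, so r1c2=7.
Step 22. [r2c3∈{4}] r2c3's peers cover all but 4 ⇒ r2c3=4.
Step 23. [r6c2∈{3,8}] row 6 places 3 nowhere but r6c2. So r6c2=3.
Step 24. [r4c2∈{6}] only 6 remains possible at r4c2. So r4c2=6.
Step 25. [r9c2∈{8}] only 8 remains possible at r9c2, so r9c2=8.
Step 26. [r1c4∈{1,4}] r1c4 is the only open cell in row 1 admitting 4, so r1c4=4.
Step 27. [r2c8∈{5,7}] across row 2, 7 lands solely at r2c8. So r2c8=7.
Step 28. [r7c8∈{2}] r7c8 is down to just 2 ⇒ r7c8=2.
Step 29. [r6c9∈{8}] r6c9 is down to just 8. So r6c9=8.
Step 30. [r8c2∈{1}] r8c2 has the single candidate 1 ⇒ r8c2=1.
Step 31. [r3c6∈{2}] r3c6 has the single candidate 2 ⇒ r3c6=2.
Step 32. [r5c7∈{9}] r5c7 is down to just 9 ⇒ r5c7=9.
Step 33. [r8c5∈{5}] nothing but 5 survives at r8c5 ⇒ r8c5=5.
Step 34. [r4c3∈{7}] only 7 remains possible at r4c3, so r4c3=7.
Step 35. [r2c5∈{8}] r2c5 is down to just 8. So r2c5=8.
Step 36. [r1c5∈{9}] nothing but 9 survives at r1c5 ⇒ r1c5=9.
Step 37. [r8c3∈{9}] nothing but 9 survives at r8c3. So r8c3=9.
Step 38. [r2c7∈{5}] r2c7's peers cover all but 5 ⇒ r2c7=5.
Step 39. [r5c6∈{4}] nothing but 4 survives at r5c6. So r5c6=4.
Step 40. [r3c4∈{1}] nothing but 1 survives at r3c4. So r3c4=1.
Step 41. [r7c2∈{4}] nothing but 4 survives at r7c2 ⇒ r7c2=4.
Step 42. [r9c1∈{2}] only 2 remains possible at r9c1. So r9c1=2.
Step 43. [r6c8∈{4}] nothing but 4 survives at r6c8, so r6c8=4.
Step 44. [r9c3∈{3}] nothing but 3 survives at r9c3 ⇒ r9c3=3.
Step 45. [r1c7∈{1}] r1c7 is down to just 1. So r1c7=1.
Step 46. [r5c1∈{8}] nothing but 8 survives at r5c1 ⇒ r5c1=8.
Step 47. [r6c5∈{2}] nothing but 2 survives at r6c5 ⇒ r6c5=2.
Step 48. [r7c3∈{6}] only 6 remains possible at r7c3, so r7c3=6.
Step 49. [r2c6∈{6}] nothing but 6 survives at r2c6. So r2c6=6.
Step 50. [r4c8∈{5}] only 5 remains possible at r4c8, so r4c8=5.
Step 51. [r1c9∈{6}] r1c9 is down to just 6, so r1c9=6.
Step 52. [r2c4∈{3}] nothing but 3 survives at r2c4 ⇒ r2c4=3.

Answer: 3 7 2 4 9 5 1 8 6 / 1 9 4 3 8 6 5 7 2 / 6 5 8 1 7 2 4 9 3 / 4 6 7 9 3 8 2 5 1 / 8 2 1 5 6 4 9 3 7 / 9 3 5 7 2 1 6 4 8 / 5 4 6 8 1 7 3 2 9 / 7 1 9 2 5 3 8 6 4 / 2 8 3 6 4 9 7 1 5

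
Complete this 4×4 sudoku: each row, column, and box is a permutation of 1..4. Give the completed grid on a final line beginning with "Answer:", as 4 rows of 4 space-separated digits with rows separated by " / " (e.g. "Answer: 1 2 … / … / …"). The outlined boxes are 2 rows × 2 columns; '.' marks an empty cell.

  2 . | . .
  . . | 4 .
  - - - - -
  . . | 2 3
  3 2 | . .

Step 1. [r2c1∈{1}] only 1 remains possible at r2c1. So r2c1=1.
Step 2. [r1c4∈{1}] r1c4 has the single candidate 1, so r1c4=1.
Step 3. [r1c2∈{3,4}] across row 1, 4 lands solely at r1c2 ⇒ r1c2=4.
Step 4. [r4c3∈{1}] r4c3 is down to just 1. So r4c3=1.
Step 5. [r2c2∈{3}] nothing but 3 survives at r2c2. So r2c2=3.
Step 6. [r4c4∈{4}] nothing but 4 survives at r4c4. So r4c4=4.
Step 7. [r3c2∈{1}] r3c2 has the single candidate 1, so r3c2=1.
Step 8. [r1c3∈{3}] only 3 remains possible at r1c3 ⇒ r1c3=3.
Step 9. [r3c1∈{4}] r3c1 is down to just 4 ⇒ r3c1=4.
Step 10. [r2c4∈{2}] r2c4 is down to just 2 ⇒ r2c4=2.

Answer: 2 4 3 1 / 1 3 4 2 / 4 1 2 3 / 3 2 1 4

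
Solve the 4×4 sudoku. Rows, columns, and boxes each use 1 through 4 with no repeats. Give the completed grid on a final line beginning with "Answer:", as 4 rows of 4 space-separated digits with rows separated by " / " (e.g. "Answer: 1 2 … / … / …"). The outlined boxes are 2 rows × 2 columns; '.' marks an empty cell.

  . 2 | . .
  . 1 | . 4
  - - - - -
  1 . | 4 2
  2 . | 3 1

Step 1. [r1c4∈{3}] r1c4 has the single candidate 3 ⇒ r1c4=3.
Step 2. [r3c2∈{3}] r3c2's peers cover all but 3, so r3c2=3.
Step 3. [r1c1∈{4}] r1c1 has the single candidate 4. So r1c1=4.
Step 4. [r4c2∈{4}] only 4 remains possible at r4c2 ⇒ r4c2=4.
Step 5. [r2c1∈{3}] only 3 remains possible at r2c1. So r2c1=3.
Step 6. [r2c3∈{2}] r2c3 has the single candidate 2. So r2c3=2.
Step 7. [r1c3∈{1}] only 1 remains possible at r1c3. So r1c3=1.

Answer: 4 2 1 3 / 3 1 2 4 / 1 3 4 2 / 2 4 3 1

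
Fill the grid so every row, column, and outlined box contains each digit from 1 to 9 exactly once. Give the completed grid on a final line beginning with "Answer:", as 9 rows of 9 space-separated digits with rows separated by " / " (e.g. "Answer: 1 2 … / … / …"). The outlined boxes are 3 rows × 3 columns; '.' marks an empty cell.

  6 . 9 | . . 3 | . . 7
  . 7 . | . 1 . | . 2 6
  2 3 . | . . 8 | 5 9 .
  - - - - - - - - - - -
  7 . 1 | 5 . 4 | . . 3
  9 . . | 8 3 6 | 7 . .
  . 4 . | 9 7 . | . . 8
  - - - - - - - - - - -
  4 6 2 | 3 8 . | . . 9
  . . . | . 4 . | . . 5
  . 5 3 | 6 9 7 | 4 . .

Step 1. [r7c7∈{1}] r7c7 has the single candidate 1, so r7c7=1.
Step 2. [r1c7∈{8}] nothing but 8 survives at r1c7. So r1c7=8.
Step 3. [r8c8∈{3,6,7,8}] across col 8, 3 lands solely at r8c8 ⇒ r8c8=3.
Step 4. [r8c4∈{1,2}] col 4 places 1 nowhere but r8c4, so r8c4=1.
Step 5. [r5c3∈{5}] r5c3's peers cover all but 5, so r5c3=5.
Step 6. [r4c5∈{2}] r4c5 has the single candidate 2. So r4c5=2.
Step 7. [r8c1∈{8}] nothing but 8 survives at r8c1 ⇒ r8c1=8.
Step 8. [r6c7∈{2,6}] r6c7 is the only open cell in row 6 admitting 2. So r6c7=2.
Step 9. [r3c9∈{1,4}] 1 has one home in row 3: r3c9. So r3c9=1.
Step 10. [r2c4∈{4}] r2c4 has the single candidate 4. So r2c4=4.
Step 11. [r6c8∈{1,5,6}] in row 6, 5 fits only at r6c8. So r6c8=5.
Step 12. [r5c8∈{1,4}] row 5 places 1 nowhere but r5c8. So r5c8=1.
Step 13. [r4c8∈{6}] r4c8 is down to just 6, so r4c8=6.
Step 14. [r1c5∈{5}] only 5 remains possible at r1c5. So r1c5=5.
Step 15. [r1c4∈{2}] r1c4 has the single candidate 2, so r1c4=2.
Step 16. [r2c1∈{5}] r2c1 has the single candidate 5 ⇒ r2c1=5.
Step 17. [r1c8∈{4}] r1c8 has the single candidate 4, so r1c8=4.
Step 18. [r6c1∈{3}] nothing but 3 survives at r6c1 ⇒ r6c1=3.
Step 19. [r9c8∈{8}] only 8 remains possible at r9c8, so r9c8=8.
Step 20. [r4c7∈{9}] only 9 remains possible at r4c7. So r4c7=9.
Step 21. [r2c7∈{3}] nothing but 3 survives at r2c7, so r2c7=3.
Step 22. [r9c9∈{2}] r9c9 is down to just 2 ⇒ r9c9=2.
Step 23. [r7c8∈{7}] r7c8 is down to just 7, so r7c8=7.
Step 24. [r4c2∈{8}] r4c2 is down to just 8 ⇒ r4c2=8.
Step 25. [r3c4∈{7}] nothing but 7 survives at r3c4. So r3c4=7.
Step 26. [r1c2∈{1}] r1c2 has the single candidate 1. So r1c2=1.
Step 27. [r9c1∈{1}] r9c1's peers cover all but 1, so r9c1=1.
Step 28. [r5c9∈{4}] r5c9 is down to just 4. So r5c9=4.
Step 29. [r6c6∈{1}] only 1 remains possible at r6c6, so r6c6=1.
Step 30. [r6c3∈{6}] nothing but 6 survives at r6c3, so r6c3=6.
Step 31. [r5c2∈{2}] nothing but 2 survives at r5c2. So r5c2=2.
Step 32. [r3c3∈{4}] r3c3 is down to just 4. So r3c3=4.
Step 33. [r3c5∈{6}] only 6 remains possible at r3c5 ⇒ r3c5=6.
Step 34. [r7c6∈{5}] r7c6 is down to just 5, so r7c6=5.
Step 35. [r8c2∈{9}] only 9 remains possible at r8c2 ⇒ r8c2=9.
Step 36. [r2c6∈{9}] r2c6 has the single candidate 9. So r2c6=9.
Step 37. [r8c3∈{7}] r8c3 is down to just 7, so r8c3=7.
Step 38. [r8c7∈{6}] nothing but 6 survives at r8c7 ⇒ r8c7=6.
Step 39. [r8c6∈{2}] only 2 remains possible at r8c6 ⇒ r8c6=2.
Step 40. [r2c3∈{8}] only 8 remains possible at r2c3 ⇒ r2c3=8.

Answer: 6 1 9 2 5 3 8 4 7 / 5 7 8 4 1 9 3 2 6 / 2 3 4 7 6 8 5 9 1 / 7 8 1 5 2 4 9 6 3 / 9 2 5 8 3 6 7 1 4 / 3 4 6 9 7 1 2 5 8 / 4 6 2 3 8 5 1 7 9 / 8 9 7 1 4 2 6 3 5 / 1 5 3 6 9 7 4 8 2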